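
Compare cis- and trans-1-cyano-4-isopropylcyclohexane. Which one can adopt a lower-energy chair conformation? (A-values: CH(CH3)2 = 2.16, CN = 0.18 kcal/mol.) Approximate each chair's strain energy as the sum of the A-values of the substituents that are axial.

At 1,4 positions (parity opposite): cis → (a,e or e,a); trans → (e,e or a,a).
Best chair for cis: E = 0.18 kcal/mol; best chair for trans: E = 0.00 kcal/mol.
The trans isomer is lower by 0.18 kcal/mol.

trans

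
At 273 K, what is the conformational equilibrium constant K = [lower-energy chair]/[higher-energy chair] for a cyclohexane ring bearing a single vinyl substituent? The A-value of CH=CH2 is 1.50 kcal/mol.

One chair has the vinyl group axial (E = 1.50 kcal/mol) and the other has it equatorial (E = 0).
ΔG = 1.50 kcal/mol between the two chairs.
K = exp(ΔG/RT) with R = 1.987×10⁻³ kcal mol⁻¹ K⁻¹ and T = 273 K gives K ≈ 15.9.

K ≈ 15.9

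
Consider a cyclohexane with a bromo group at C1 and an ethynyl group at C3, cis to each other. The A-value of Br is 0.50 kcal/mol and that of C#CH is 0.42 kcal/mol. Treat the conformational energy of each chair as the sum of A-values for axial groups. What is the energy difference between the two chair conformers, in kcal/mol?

C1 and C3 have the same parity, so for the cis isomer the two substituents are e,e in one chair and a,a in the other.
Chair I (bromo axial, ethynyl axial): E = 0.92 kcal/mol.
Chair II (bromo equatorial, ethynyl equatorial): E = 0.00 kcal/mol.
ΔE = 0.92 − 0.00 = 0.92 kcal/mol; chair II is more stable.

0.92 kcal/mol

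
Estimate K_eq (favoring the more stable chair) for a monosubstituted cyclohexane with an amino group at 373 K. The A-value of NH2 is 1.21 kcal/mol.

K ≈ 5.12

One chair has the amino group axial (E = 1.21 kcal/mol) and the other has it equatorial (E = 0).
ΔG = 1.21 kcal/mol between the two chairs.
K = exp(ΔG/RT) with R = 1.987×10⁻³ kcal mol⁻¹ K⁻¹ and T = 373 K gives K ≈ 5.12.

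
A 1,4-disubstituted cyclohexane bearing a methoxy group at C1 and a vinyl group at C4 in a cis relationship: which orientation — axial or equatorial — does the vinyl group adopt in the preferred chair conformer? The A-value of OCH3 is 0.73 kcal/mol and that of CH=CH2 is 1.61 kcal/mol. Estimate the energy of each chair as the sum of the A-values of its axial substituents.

C1 and C4 have opposite parity, so for the cis isomer the two substituents are one axial and one equatorial in each chair.
Chair I (methoxy axial, vinyl equatorial): E = 0.73 kcal/mol.
Chair II (methoxy equatorial, vinyl axial): E = 1.61 kcal/mol.
Chair I is the more stable (lower-energy) conformer, and in that chair the vinyl group is equatorial.

equatorial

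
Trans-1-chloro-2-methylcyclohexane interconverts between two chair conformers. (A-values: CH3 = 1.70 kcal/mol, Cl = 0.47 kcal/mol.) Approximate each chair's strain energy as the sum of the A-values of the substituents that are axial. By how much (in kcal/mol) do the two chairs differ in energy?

C1 and C2 have opposite parity, so for the trans isomer the two substituents are e,e in one chair and a,a in the other.
Chair I (methyl axial, chloro axial): E = 2.17 kcal/mol.
Chair II (methyl equatorial, chloro equatorial): E = 0.00 kcal/mol.
ΔE = 2.17 − 0.00 = 2.17 kcal/mol; chair II is more stable.

2.17 kcal/mol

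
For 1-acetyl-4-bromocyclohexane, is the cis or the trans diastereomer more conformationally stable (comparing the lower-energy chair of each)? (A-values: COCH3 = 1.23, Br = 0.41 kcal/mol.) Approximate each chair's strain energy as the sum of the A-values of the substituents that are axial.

trans

At 1,4 positions (parity opposite): cis → (a,e or e,a); trans → (e,e or a,a).
Best chair for cis: E = 0.41 kcal/mol; best chair for trans: E = 0.00 kcal/mol.
The trans isomer is lower by 0.41 kcal/mol.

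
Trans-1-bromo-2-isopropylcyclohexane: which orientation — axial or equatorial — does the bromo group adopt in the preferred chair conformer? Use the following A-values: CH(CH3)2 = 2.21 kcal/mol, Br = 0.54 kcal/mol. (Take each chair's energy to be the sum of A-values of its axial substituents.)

equatorial

C1 and C2 have opposite parity, so for the trans isomer the two substituents are e,e in one chair and a,a in the other.
Chair I (isopropyl axial, bromo axial): E = 2.75 kcal/mol.
Chair II (isopropyl equatorial, bromo equatorial): E = 0.00 kcal/mol.
Chair II is the more stable (lower-energy) conformer, and in that chair the bromo group is equatorial.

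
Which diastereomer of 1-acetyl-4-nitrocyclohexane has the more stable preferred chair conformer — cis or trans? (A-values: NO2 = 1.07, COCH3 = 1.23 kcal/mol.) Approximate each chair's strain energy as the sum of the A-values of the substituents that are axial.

At 1,4 positions (parity opposite): cis → (a,e or e,a); trans → (e,e or a,a).
Best chair for cis: E = 1.07 kcal/mol; best chair for trans: E = 0.00 kcal/mol.
The trans isomer is lower by 1.07 kcal/mol.

trans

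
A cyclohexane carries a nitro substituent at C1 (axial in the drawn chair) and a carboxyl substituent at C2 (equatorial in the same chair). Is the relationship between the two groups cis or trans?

cis

C1 and C2 have opposite parity, so their axial bonds point in opposite directions.
With opposite-parity carbons, two substituents on the same face are one axial and one equatorial; opposite faces give both axial or both equatorial.
Here the groups are axial/equatorial → same face → cis.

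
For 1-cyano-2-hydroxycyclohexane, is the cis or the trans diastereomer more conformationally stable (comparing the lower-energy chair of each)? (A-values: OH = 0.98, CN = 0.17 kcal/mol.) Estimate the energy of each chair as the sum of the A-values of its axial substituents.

At 1,2 positions (parity opposite): cis → (a,e or e,a); trans → (e,e or a,a).
Best chair for cis: E = 0.17 kcal/mol; best chair for trans: E = 0.00 kcal/mol.
The trans isomer is lower by 0.17 kcal/mol.

trans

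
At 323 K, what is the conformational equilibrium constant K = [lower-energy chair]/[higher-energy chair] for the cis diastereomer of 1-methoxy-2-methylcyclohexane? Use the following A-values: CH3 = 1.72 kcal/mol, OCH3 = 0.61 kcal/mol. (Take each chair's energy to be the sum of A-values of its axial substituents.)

K ≈ 5.64

C1 and C2 have opposite parity, so for the cis isomer the two substituents are one axial and one equatorial in each chair.
Chair I (methyl axial, methoxy equatorial): E = 1.72 kcal/mol; chair II (methyl equatorial, methoxy axial): E = 0.61 kcal/mol.
ΔG = 1.11 kcal/mol between the two chairs.
K = exp(ΔG/RT) with R = 1.987×10⁻³ kcal mol⁻¹ K⁻¹ and T = 323 K gives K ≈ 5.64.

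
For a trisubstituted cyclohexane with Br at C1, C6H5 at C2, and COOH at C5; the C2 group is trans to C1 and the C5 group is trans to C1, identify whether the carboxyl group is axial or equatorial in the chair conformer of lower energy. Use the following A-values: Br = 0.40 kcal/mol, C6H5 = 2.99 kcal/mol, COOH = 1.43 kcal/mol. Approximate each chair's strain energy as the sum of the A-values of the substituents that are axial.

axial

Chair I (bromo axial, phenyl axial, carboxyl equatorial): E = 3.39 kcal/mol.
Chair II (bromo equatorial, phenyl equatorial, carboxyl axial): E = 1.43 kcal/mol.
Chair II is the more stable (lower-energy) conformer, and in that chair the carboxyl group is axial.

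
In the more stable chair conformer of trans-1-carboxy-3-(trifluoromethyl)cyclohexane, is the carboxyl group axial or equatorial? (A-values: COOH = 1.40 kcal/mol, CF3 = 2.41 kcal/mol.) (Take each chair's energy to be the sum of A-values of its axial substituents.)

C1 and C3 have the same parity, so for the trans isomer the two substituents are one axial and one equatorial in each chair.
Chair I (carboxyl axial, trifluoromethyl equatorial): E = 1.40 kcal/mol.
Chair II (carboxyl equatorial, trifluoromethyl axial): E = 2.41 kcal/mol.
Chair I is the more stable (lower-energy) conformer, and in that chair the carboxyl group is axial.

axial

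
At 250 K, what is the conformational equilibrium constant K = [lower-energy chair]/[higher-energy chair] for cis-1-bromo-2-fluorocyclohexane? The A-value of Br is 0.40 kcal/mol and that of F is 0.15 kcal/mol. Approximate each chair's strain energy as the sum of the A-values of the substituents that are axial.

C1 and C2 have opposite parity, so for the cis isomer the two substituents are one axial and one equatorial in each chair.
Chair I (bromo axial, fluoro equatorial): E = 0.40 kcal/mol; chair II (bromo equatorial, fluoro axial): E = 0.15 kcal/mol.
ΔG = 0.25 kcal/mol between the two chairs.
K = exp(ΔG/RT) with R = 1.987×10⁻³ kcal mol⁻¹ K⁻¹ and T = 250 K gives K ≈ 1.65.

K ≈ 1.65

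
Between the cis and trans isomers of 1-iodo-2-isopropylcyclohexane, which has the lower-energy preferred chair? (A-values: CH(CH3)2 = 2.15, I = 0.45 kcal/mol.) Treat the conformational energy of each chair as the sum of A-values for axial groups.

trans

At 1,2 positions (parity opposite): cis → (a,e or e,a); trans → (e,e or a,a).
Best chair for cis: E = 0.45 kcal/mol; best chair for trans: E = 0.00 kcal/mol.
The trans isomer is lower by 0.45 kcal/mol.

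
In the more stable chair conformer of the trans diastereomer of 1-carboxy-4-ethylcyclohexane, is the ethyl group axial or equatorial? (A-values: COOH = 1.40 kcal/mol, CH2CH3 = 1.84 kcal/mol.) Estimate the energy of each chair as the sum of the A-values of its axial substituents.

C1 and C4 have opposite parity, so for the trans isomer the two substituents are e,e in one chair and a,a in the other.
Chair I (carboxyl axial, ethyl axial): E = 3.24 kcal/mol.
Chair II (carboxyl equatorial, ethyl equatorial): E = 0.00 kcal/mol.
Chair II is the more stable (lower-energy) conformer, and in that chair the ethyl group is equatorial.

equatorial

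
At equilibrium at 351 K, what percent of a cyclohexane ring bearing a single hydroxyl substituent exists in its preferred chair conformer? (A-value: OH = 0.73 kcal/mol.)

74.0%

One chair has the hydroxyl group axial (E = 0.73 kcal/mol) and the other has it equatorial (E = 0).
ΔG = 0.73 kcal/mol between the two chairs.
K = exp(ΔG/RT) with R = 1.987×10⁻³ kcal mol⁻¹ K⁻¹ and T = 351 K gives K ≈ 2.85.
Fraction in the lower-energy chair = K/(K+1) = 74.0%.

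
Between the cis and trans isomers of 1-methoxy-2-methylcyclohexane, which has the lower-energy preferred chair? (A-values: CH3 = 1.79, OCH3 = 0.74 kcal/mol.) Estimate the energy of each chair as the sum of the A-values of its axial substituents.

At 1,2 positions (parity opposite): cis → (a,e or e,a); trans → (e,e or a,a).
Best chair for cis: E = 0.74 kcal/mol; best chair for trans: E = 0.00 kcal/mol.
The trans isomer is lower by 0.74 kcal/mol.

trans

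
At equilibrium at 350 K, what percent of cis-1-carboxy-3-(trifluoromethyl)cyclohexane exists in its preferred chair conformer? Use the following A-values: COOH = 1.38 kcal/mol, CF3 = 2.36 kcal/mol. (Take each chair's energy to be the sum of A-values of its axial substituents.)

C1 and C3 have the same parity, so for the cis isomer the two substituents are e,e in one chair and a,a in the other.
Chair I (carboxyl axial, trifluoromethyl axial): E = 3.74 kcal/mol; chair II (carboxyl equatorial, trifluoromethyl equatorial): E = 0.00 kcal/mol.
ΔG = 3.74 kcal/mol between the two chairs.
K = exp(ΔG/RT) with R = 1.987×10⁻³ kcal mol⁻¹ K⁻¹ and T = 350 K gives K ≈ 217.
Fraction in the lower-energy chair = K/(K+1) = 99.5%.

99.5%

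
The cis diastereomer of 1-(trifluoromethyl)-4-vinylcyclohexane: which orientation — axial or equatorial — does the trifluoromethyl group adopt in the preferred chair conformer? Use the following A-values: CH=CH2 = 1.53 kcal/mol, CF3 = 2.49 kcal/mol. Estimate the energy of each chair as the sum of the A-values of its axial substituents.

C1 and C4 have opposite parity, so for the cis isomer the two substituents are one axial and one equatorial in each chair.
Chair I (vinyl axial, trifluoromethyl equatorial): E = 1.53 kcal/mol.
Chair II (vinyl equatorial, trifluoromethyl axial): E = 2.49 kcal/mol.
Chair I is the more stable (lower-energy) conformer, and in that chair the trifluoromethyl group is equatorial.

equatorial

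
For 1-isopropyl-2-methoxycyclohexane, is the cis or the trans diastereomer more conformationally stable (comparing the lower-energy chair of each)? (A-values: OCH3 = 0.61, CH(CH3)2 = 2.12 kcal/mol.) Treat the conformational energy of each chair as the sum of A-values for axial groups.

trans

At 1,2 positions (parity opposite): cis → (a,e or e,a); trans → (e,e or a,a).
Best chair for cis: E = 0.61 kcal/mol; best chair for trans: E = 0.00 kcal/mol.
The trans isomer is lower by 0.61 kcal/mol.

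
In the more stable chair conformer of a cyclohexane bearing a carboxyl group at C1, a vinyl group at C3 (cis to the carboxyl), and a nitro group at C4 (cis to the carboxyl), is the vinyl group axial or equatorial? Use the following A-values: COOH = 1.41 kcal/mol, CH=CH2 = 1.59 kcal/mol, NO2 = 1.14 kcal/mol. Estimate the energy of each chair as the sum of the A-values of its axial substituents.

Chair I (carboxyl axial, vinyl axial, nitro equatorial): E = 3.00 kcal/mol.
Chair II (carboxyl equatorial, vinyl equatorial, nitro axial): E = 1.14 kcal/mol.
Chair II is the more stable (lower-energy) conformer, and in that chair the vinyl group is equatorial.

equatorial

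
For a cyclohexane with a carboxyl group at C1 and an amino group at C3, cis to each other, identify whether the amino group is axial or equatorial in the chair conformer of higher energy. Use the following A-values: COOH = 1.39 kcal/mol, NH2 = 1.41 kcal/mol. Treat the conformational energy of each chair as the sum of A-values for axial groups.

C1 and C3 have the same parity, so for the cis isomer the two substituents are e,e in one chair and a,a in the other.
Chair I (carboxyl axial, amino axial): E = 2.80 kcal/mol.
Chair II (carboxyl equatorial, amino equatorial): E = 0.00 kcal/mol.
Chair I is the less stable (higher-energy) conformer, and in that chair the amino group is axial.

axial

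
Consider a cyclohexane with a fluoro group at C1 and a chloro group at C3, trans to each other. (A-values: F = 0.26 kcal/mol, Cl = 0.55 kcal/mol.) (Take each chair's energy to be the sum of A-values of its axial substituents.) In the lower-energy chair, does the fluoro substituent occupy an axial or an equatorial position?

axial

C1 and C3 have the same parity, so for the trans isomer the two substituents are one axial and one equatorial in each chair.
Chair I (fluoro axial, chloro equatorial): E = 0.26 kcal/mol.
Chair II (fluoro equatorial, chloro axial): E = 0.55 kcal/mol.
Chair I is the more stable (lower-energy) conformer, and in that chair the fluoro group is axial.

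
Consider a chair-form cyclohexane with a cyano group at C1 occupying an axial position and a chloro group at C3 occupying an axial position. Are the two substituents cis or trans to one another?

C1 and C3 have the same parity, so their axial bonds point in the same direction.
With same-parity carbons, two substituents on the same face are both axial or both equatorial; opposite faces give one of each.
Here the groups are axial/axial → same face → cis.

cis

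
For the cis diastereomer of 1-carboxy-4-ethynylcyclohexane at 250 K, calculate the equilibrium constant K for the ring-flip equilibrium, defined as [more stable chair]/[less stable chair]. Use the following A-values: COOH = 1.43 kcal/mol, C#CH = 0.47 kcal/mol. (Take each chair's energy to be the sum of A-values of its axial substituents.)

K ≈ 6.91

C1 and C4 have opposite parity, so for the cis isomer the two substituents are one axial and one equatorial in each chair.
Chair I (carboxyl axial, ethynyl equatorial): E = 1.43 kcal/mol; chair II (carboxyl equatorial, ethynyl axial): E = 0.47 kcal/mol.
ΔG = 0.96 kcal/mol between the two chairs.
K = exp(ΔG/RT) with R = 1.987×10⁻³ kcal mol⁻¹ K⁻¹ and T = 250 K gives K ≈ 6.91.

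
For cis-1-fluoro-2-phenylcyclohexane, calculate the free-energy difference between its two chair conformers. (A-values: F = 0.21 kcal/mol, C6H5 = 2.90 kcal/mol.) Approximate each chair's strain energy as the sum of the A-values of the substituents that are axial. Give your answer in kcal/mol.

2.69 kcal/mol

C1 and C2 have opposite parity, so for the cis isomer the two substituents are one axial and one equatorial in each chair.
Chair I (fluoro axial, phenyl equatorial): E = 0.21 kcal/mol.
Chair II (fluoro equatorial, phenyl axial): E = 2.90 kcal/mol.
ΔE = 2.90 − 0.21 = 2.69 kcal/mol; chair I is more stable.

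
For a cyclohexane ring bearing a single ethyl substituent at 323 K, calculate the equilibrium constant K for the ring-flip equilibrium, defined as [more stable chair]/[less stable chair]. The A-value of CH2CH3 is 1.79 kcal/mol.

K ≈ 16.3

One chair has the ethyl group axial (E = 1.79 kcal/mol) and the other has it equatorial (E = 0).
ΔG = 1.79 kcal/mol between the two chairs.
K = exp(ΔG/RT) with R = 1.987×10⁻³ kcal mol⁻¹ K⁻¹ and T = 323 K gives K ≈ 16.3.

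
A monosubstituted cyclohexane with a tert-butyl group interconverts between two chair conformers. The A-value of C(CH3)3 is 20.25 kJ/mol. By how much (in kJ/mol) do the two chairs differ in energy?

20.25 kJ/mol

A monosubstituted cyclohexane has one chair with the tert-butyl group axial (E = A = 20.25 kJ/mol) and one with it equatorial (E = 0).
ΔE = 20.25 − 0 = 20.25 kJ/mol.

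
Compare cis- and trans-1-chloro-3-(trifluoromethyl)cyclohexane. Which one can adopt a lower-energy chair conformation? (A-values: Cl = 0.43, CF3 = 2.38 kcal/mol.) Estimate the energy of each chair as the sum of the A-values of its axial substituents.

cis

At 1,3 positions (parity same): cis → (e,e or a,a); trans → (a,e or e,a).
Best chair for cis: E = 0.00 kcal/mol; best chair for trans: E = 0.43 kcal/mol.
The cis isomer is lower by 0.43 kcal/mol.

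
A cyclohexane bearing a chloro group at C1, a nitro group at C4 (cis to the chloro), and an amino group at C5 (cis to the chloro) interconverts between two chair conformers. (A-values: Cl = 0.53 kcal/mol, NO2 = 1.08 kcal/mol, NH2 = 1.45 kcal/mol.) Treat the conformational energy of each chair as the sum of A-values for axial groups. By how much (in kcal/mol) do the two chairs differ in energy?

Chair I (chloro axial, nitro equatorial, amino axial): E = 1.98 kcal/mol.
Chair II (chloro equatorial, nitro axial, amino equatorial): E = 1.08 kcal/mol.
ΔE = 1.98 − 1.08 = 0.90 kcal/mol; chair II is more stable.

0.90 kcal/mol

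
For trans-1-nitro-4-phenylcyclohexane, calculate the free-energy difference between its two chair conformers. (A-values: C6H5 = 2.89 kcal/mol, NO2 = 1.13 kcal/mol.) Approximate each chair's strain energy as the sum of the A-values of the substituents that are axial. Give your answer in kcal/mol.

4.02 kcal/mol

C1 and C4 have opposite parity, so for the trans isomer the two substituents are e,e in one chair and a,a in the other.
Chair I (phenyl axial, nitro axial): E = 4.02 kcal/mol.
Chair II (phenyl equatorial, nitro equatorial): E = 0.00 kcal/mol.
ΔE = 4.02 − 0.00 = 4.02 kcal/mol; chair II is more stable.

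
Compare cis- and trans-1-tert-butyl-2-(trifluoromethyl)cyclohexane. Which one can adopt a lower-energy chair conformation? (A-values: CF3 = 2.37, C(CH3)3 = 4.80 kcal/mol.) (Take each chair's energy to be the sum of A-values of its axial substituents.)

trans

At 1,2 positions (parity opposite): cis → (a,e or e,a); trans → (e,e or a,a).
Best chair for cis: E = 2.37 kcal/mol; best chair for trans: E = 0.00 kcal/mol.
The trans isomer is lower by 2.37 kcal/mol.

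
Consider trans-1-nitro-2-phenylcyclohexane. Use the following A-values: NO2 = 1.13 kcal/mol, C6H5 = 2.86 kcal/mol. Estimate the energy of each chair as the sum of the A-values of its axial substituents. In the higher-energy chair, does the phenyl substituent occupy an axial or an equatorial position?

C1 and C2 have opposite parity, so for the trans isomer the two substituents are e,e in one chair and a,a in the other.
Chair I (nitro axial, phenyl axial): E = 3.99 kcal/mol.
Chair II (nitro equatorial, phenyl equatorial): E = 0.00 kcal/mol.
Chair I is the less stable (higher-energy) conformer, and in that chair the phenyl group is axial.

axial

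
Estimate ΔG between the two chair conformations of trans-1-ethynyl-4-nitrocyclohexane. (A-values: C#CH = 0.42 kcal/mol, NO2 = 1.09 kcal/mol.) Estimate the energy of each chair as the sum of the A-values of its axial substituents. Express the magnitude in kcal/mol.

C1 and C4 have opposite parity, so for the trans isomer the two substituents are e,e in one chair and a,a in the other.
Chair I (ethynyl axial, nitro axial): E = 1.51 kcal/mol.
Chair II (ethynyl equatorial, nitro equatorial): E = 0.00 kcal/mol.
ΔE = 1.51 − 0.00 = 1.51 kcal/mol; chair II is more stable.

1.51 kcal/mol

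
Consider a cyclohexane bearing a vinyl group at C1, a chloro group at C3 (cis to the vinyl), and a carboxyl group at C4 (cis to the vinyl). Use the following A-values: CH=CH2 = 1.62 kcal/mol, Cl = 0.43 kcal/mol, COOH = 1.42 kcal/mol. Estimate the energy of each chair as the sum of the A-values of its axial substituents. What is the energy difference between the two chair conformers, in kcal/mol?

Chair I (vinyl axial, chloro axial, carboxyl equatorial): E = 2.05 kcal/mol.
Chair II (vinyl equatorial, chloro equatorial, carboxyl axial): E = 1.42 kcal/mol.
ΔE = 2.05 − 1.42 = 0.63 kcal/mol; chair II is more stable.

0.63 kcal/mol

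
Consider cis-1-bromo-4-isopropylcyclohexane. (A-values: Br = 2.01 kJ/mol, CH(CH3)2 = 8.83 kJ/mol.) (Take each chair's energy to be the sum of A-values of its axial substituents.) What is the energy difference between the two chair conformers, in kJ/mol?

6.82 kJ/mol

C1 and C4 have opposite parity, so for the cis isomer the two substituents are one axial and one equatorial in each chair.
Chair I (bromo axial, isopropyl equatorial): E = 2.01 kJ/mol.
Chair II (bromo equatorial, isopropyl axial): E = 8.83 kJ/mol.
ΔE = 8.83 − 2.01 = 6.82 kJ/mol; chair I is more stable.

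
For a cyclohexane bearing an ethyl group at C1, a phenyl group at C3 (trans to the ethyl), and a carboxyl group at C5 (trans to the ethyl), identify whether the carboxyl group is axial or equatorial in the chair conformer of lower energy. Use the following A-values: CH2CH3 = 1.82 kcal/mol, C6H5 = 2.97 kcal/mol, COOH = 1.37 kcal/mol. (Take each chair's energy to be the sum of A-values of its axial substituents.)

Chair I (ethyl axial, phenyl equatorial, carboxyl equatorial): E = 1.82 kcal/mol.
Chair II (ethyl equatorial, phenyl axial, carboxyl axial): E = 4.34 kcal/mol.
Chair I is the more stable (lower-energy) conformer, and in that chair the carboxyl group is equatorial.

equatorial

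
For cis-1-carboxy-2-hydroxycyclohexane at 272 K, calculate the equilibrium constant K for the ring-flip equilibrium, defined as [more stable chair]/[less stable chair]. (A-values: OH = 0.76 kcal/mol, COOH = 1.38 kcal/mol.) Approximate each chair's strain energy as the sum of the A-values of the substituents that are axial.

C1 and C2 have opposite parity, so for the cis isomer the two substituents are one axial and one equatorial in each chair.
Chair I (hydroxyl axial, carboxyl equatorial): E = 0.76 kcal/mol; chair II (hydroxyl equatorial, carboxyl axial): E = 1.38 kcal/mol.
ΔG = 0.62 kcal/mol between the two chairs.
K = exp(ΔG/RT) with R = 1.987×10⁻³ kcal mol⁻¹ K⁻¹ and T = 272 K gives K ≈ 3.15.

K ≈ 3.15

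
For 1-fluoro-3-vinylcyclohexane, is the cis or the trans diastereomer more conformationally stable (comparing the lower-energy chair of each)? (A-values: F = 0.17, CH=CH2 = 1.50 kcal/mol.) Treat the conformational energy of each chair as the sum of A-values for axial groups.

cis

At 1,3 positions (parity same): cis → (e,e or a,a); trans → (a,e or e,a).
Best chair for cis: E = 0.00 kcal/mol; best chair for trans: E = 0.17 kcal/mol.
The cis isomer is lower by 0.17 kcal/mol.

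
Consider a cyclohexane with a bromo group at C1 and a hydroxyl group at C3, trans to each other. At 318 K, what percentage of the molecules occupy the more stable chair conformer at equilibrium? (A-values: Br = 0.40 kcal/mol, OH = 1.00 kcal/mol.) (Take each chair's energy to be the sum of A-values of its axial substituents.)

72.1%

C1 and C3 have the same parity, so for the trans isomer the two substituents are one axial and one equatorial in each chair.
Chair I (bromo axial, hydroxyl equatorial): E = 0.40 kcal/mol; chair II (bromo equatorial, hydroxyl axial): E = 1.00 kcal/mol.
ΔG = 0.60 kcal/mol between the two chairs.
K = exp(ΔG/RT) with R = 1.987×10⁻³ kcal mol⁻¹ K⁻¹ and T = 318 K gives K ≈ 2.58.
Fraction in the lower-energy chair = K/(K+1) = 72.1%.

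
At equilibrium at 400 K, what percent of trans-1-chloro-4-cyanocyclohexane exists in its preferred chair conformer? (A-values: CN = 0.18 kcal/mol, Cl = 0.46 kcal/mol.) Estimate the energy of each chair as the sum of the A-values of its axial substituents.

C1 and C4 have opposite parity, so for the trans isomer the two substituents are e,e in one chair and a,a in the other.
Chair I (cyano axial, chloro axial): E = 0.64 kcal/mol; chair II (cyano equatorial, chloro equatorial): E = 0.00 kcal/mol.
ΔG = 0.64 kcal/mol between the two chairs.
K = exp(ΔG/RT) with R = 1.987×10⁻³ kcal mol⁻¹ K⁻¹ and T = 400 K gives K ≈ 2.24.
Fraction in the lower-energy chair = K/(K+1) = 69.1%.

69.1%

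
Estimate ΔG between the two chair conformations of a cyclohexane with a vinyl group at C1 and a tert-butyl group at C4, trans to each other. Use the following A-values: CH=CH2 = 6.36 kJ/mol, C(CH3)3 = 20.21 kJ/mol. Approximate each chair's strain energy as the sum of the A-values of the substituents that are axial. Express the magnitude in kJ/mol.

C1 and C4 have opposite parity, so for the trans isomer the two substituents are e,e in one chair and a,a in the other.
Chair I (vinyl axial, tert-butyl axial): E = 26.57 kJ/mol.
Chair II (vinyl equatorial, tert-butyl equatorial): E = 0.00 kJ/mol.
ΔE = 26.57 − 0.00 = 26.57 kJ/mol; chair II is more stable.

26.57 kJ/mol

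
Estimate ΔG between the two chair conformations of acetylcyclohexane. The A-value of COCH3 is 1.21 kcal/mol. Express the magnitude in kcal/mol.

A monosubstituted cyclohexane has one chair with the acetyl group axial (E = A = 1.21 kcal/mol) and one with it equatorial (E = 0).
ΔE = 1.21 − 0 = 1.21 kcal/mol.

1.21 kcal/mol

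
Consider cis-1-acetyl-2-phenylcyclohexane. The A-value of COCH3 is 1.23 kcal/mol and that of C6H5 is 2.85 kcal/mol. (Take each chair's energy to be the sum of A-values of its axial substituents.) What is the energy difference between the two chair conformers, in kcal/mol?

1.62 kcal/mol

C1 and C2 have opposite parity, so for the cis isomer the two substituents are one axial and one equatorial in each chair.
Chair I (acetyl axial, phenyl equatorial): E = 1.23 kcal/mol.
Chair II (acetyl equatorial, phenyl axial): E = 2.85 kcal/mol.
ΔE = 2.85 − 1.23 = 1.62 kcal/mol; chair I is more stable.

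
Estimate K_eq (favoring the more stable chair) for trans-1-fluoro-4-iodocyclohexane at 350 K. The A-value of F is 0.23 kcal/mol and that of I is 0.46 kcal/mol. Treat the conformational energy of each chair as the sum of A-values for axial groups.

C1 and C4 have opposite parity, so for the trans isomer the two substituents are e,e in one chair and a,a in the other.
Chair I (fluoro axial, iodo axial): E = 0.69 kcal/mol; chair II (fluoro equatorial, iodo equatorial): E = 0.00 kcal/mol.
ΔG = 0.69 kcal/mol between the two chairs.
K = exp(ΔG/RT) with R = 1.987×10⁻³ kcal mol⁻¹ K⁻¹ and T = 350 K gives K ≈ 2.7.

K ≈ 2.70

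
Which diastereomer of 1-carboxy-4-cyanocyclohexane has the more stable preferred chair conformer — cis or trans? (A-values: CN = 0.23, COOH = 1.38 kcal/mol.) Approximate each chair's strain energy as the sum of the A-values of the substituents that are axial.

At 1,4 positions (parity opposite): cis → (a,e or e,a); trans → (e,e or a,a).
Best chair for cis: E = 0.23 kcal/mol; best chair for trans: E = 0.00 kcal/mol.
The trans isomer is lower by 0.23 kcal/mol.

trans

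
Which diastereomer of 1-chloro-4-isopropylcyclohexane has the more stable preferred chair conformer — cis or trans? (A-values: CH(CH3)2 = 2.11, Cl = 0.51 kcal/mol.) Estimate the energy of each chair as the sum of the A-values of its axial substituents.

trans

At 1,4 positions (parity opposite): cis → (a,e or e,a); trans → (e,e or a,a).
Best chair for cis: E = 0.51 kcal/mol; best chair for trans: E = 0.00 kcal/mol.
The trans isomer is lower by 0.51 kcal/mol.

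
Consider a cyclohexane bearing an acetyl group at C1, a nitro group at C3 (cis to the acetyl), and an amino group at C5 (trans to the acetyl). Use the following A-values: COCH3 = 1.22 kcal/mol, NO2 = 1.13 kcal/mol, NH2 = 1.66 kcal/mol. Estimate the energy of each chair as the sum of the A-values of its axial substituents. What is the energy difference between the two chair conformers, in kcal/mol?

0.69 kcal/mol

Chair I (acetyl axial, nitro axial, amino equatorial): E = 2.35 kcal/mol.
Chair II (acetyl equatorial, nitro equatorial, amino axial): E = 1.66 kcal/mol.
ΔE = 2.35 − 1.66 = 0.69 kcal/mol; chair II is more stable.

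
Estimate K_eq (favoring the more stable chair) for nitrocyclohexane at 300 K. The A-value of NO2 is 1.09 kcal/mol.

K ≈ 6.22

One chair has the nitro group axial (E = 1.09 kcal/mol) and the other has it equatorial (E = 0).
ΔG = 1.09 kcal/mol between the two chairs.
K = exp(ΔG/RT) with R = 1.987×10⁻³ kcal mol⁻¹ K⁻¹ and T = 300 K gives K ≈ 6.22.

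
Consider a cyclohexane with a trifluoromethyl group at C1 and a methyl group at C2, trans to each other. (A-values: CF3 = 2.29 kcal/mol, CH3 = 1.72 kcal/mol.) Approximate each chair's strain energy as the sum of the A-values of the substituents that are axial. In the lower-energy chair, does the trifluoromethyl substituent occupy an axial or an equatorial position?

C1 and C2 have opposite parity, so for the trans isomer the two substituents are e,e in one chair and a,a in the other.
Chair I (trifluoromethyl axial, methyl axial): E = 4.01 kcal/mol.
Chair II (trifluoromethyl equatorial, methyl equatorial): E = 0.00 kcal/mol.
Chair II is the more stable (lower-energy) conformer, and in that chair the trifluoromethyl group is equatorial.

equatorial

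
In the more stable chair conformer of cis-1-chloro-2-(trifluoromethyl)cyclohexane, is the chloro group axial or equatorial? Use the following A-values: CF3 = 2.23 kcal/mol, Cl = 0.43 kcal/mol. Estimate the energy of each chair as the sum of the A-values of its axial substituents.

C1 and C2 have opposite parity, so for the cis isomer the two substituents are one axial and one equatorial in each chair.
Chair I (trifluoromethyl axial, chloro equatorial): E = 2.23 kcal/mol.
Chair II (trifluoromethyl equatorial, chloro axial): E = 0.43 kcal/mol.
Chair II is the more stable (lower-energy) conformer, and in that chair the chloro group is axial.

axial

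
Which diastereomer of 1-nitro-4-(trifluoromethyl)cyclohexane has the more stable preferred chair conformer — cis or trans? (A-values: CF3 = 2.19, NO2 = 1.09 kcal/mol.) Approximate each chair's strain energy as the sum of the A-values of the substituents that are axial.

trans

At 1,4 positions (parity opposite): cis → (a,e or e,a); trans → (e,e or a,a).
Best chair for cis: E = 1.09 kcal/mol; best chair for trans: E = 0.00 kcal/mol.
The trans isomer is lower by 1.09 kcal/mol.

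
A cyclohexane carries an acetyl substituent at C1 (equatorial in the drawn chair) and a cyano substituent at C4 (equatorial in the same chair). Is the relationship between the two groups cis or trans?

C1 and C4 have opposite parity, so their axial bonds point in opposite directions.
With opposite-parity carbons, two substituents on the same face are one axial and one equatorial; opposite faces give both axial or both equatorial.
Here the groups are equatorial/equatorial → opposite face → trans.

trans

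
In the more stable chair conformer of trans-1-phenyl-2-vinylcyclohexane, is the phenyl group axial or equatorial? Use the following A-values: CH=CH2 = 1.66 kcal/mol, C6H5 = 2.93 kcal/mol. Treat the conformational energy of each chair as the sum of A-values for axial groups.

equatorial

C1 and C2 have opposite parity, so for the trans isomer the two substituents are e,e in one chair and a,a in the other.
Chair I (vinyl axial, phenyl axial): E = 4.59 kcal/mol.
Chair II (vinyl equatorial, phenyl equatorial): E = 0.00 kcal/mol.
Chair II is the more stable (lower-energy) conformer, and in that chair the phenyl group is equatorial.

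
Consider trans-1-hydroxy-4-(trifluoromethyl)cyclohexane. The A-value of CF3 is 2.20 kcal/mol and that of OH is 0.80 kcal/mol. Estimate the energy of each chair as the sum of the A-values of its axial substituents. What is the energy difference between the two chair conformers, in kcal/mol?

C1 and C4 have opposite parity, so for the trans isomer the two substituents are e,e in one chair and a,a in the other.
Chair I (trifluoromethyl axial, hydroxyl axial): E = 3.00 kcal/mol.
Chair II (trifluoromethyl equatorial, hydroxyl equatorial): E = 0.00 kcal/mol.
ΔE = 3.00 − 0.00 = 3.00 kcal/mol; chair II is more stable.

3.00 kcal/mol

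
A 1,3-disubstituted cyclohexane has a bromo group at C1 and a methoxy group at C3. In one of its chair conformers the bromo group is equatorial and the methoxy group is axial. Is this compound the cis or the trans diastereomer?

C1 and C3 have the same parity, so their axial bonds point in the same direction.
With same-parity carbons, two substituents on the same face are both axial or both equatorial; opposite faces give one of each.
Here the groups are equatorial/axial → opposite face → trans.

trans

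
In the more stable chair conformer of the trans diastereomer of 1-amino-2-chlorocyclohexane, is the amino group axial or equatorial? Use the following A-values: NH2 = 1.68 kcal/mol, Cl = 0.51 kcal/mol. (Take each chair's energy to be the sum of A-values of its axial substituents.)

equatorial

C1 and C2 have opposite parity, so for the trans isomer the two substituents are e,e in one chair and a,a in the other.
Chair I (amino axial, chloro axial): E = 2.19 kcal/mol.
Chair II (amino equatorial, chloro equatorial): E = 0.00 kcal/mol.
Chair II is the more stable (lower-energy) conformer, and in that chair the amino group is equatorial.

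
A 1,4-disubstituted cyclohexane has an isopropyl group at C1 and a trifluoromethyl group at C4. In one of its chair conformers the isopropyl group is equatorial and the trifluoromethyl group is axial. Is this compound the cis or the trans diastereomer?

C1 and C4 have opposite parity, so their axial bonds point in opposite directions.
With opposite-parity carbons, two substituents on the same face are one axial and one equatorial; opposite faces give both axial or both equatorial.
Here the groups are equatorial/axial → same face → cis.

cis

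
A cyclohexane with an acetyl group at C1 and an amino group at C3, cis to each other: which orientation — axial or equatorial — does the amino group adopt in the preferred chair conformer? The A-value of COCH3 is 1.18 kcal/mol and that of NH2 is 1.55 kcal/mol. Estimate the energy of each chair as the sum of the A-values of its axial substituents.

C1 and C3 have the same parity, so for the cis isomer the two substituents are e,e in one chair and a,a in the other.
Chair I (acetyl axial, amino axial): E = 2.73 kcal/mol.
Chair II (acetyl equatorial, amino equatorial): E = 0.00 kcal/mol.
Chair II is the more stable (lower-energy) conformer, and in that chair the amino group is equatorial.

equatorial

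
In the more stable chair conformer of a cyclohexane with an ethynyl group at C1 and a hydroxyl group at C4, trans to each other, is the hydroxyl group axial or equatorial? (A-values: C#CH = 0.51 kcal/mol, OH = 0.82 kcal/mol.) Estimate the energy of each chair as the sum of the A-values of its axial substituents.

equatorial

C1 and C4 have opposite parity, so for the trans isomer the two substituents are e,e in one chair and a,a in the other.
Chair I (ethynyl axial, hydroxyl axial): E = 1.33 kcal/mol.
Chair II (ethynyl equatorial, hydroxyl equatorial): E = 0.00 kcal/mol.
Chair II is the more stable (lower-energy) conformer, and in that chair the hydroxyl group is equatorial.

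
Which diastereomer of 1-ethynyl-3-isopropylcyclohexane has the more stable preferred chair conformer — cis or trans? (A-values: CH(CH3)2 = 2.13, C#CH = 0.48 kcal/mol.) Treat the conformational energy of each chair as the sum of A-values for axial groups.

cis

At 1,3 positions (parity same): cis → (e,e or a,a); trans → (a,e or e,a).
Best chair for cis: E = 0.00 kcal/mol; best chair for trans: E = 0.48 kcal/mol.
The cis isomer is lower by 0.48 kcal/mol.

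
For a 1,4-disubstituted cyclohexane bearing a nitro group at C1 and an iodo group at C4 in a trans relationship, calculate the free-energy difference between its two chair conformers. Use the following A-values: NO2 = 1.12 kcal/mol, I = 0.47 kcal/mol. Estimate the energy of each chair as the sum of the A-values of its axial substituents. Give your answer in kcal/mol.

1.59 kcal/mol

C1 and C4 have opposite parity, so for the trans isomer the two substituents are e,e in one chair and a,a in the other.
Chair I (nitro axial, iodo axial): E = 1.59 kcal/mol.
Chair II (nitro equatorial, iodo equatorial): E = 0.00 kcal/mol.
ΔE = 1.59 − 0.00 = 1.59 kcal/mol; chair II is more stable.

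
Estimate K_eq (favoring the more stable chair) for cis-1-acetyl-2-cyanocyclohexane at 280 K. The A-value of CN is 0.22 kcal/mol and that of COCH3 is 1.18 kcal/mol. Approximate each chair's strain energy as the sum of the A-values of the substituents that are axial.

K ≈ 5.62

C1 and C2 have opposite parity, so for the cis isomer the two substituents are one axial and one equatorial in each chair.
Chair I (cyano axial, acetyl equatorial): E = 0.22 kcal/mol; chair II (cyano equatorial, acetyl axial): E = 1.18 kcal/mol.
ΔG = 0.96 kcal/mol between the two chairs.
K = exp(ΔG/RT) with R = 1.987×10⁻³ kcal mol⁻¹ K⁻¹ and T = 280 K gives K ≈ 5.62.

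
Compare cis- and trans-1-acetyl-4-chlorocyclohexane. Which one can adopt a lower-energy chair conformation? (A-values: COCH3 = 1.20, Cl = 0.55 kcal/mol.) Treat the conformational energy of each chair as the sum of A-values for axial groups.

At 1,4 positions (parity opposite): cis → (a,e or e,a); trans → (e,e or a,a).
Best chair for cis: E = 0.55 kcal/mol; best chair for trans: E = 0.00 kcal/mol.
The trans isomer is lower by 0.55 kcal/mol.

trans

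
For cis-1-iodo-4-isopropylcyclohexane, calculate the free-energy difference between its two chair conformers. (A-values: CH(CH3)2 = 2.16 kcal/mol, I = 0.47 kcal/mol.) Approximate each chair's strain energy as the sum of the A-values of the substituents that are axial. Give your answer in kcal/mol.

1.69 kcal/mol

C1 and C4 have opposite parity, so for the cis isomer the two substituents are one axial and one equatorial in each chair.
Chair I (isopropyl axial, iodo equatorial): E = 2.16 kcal/mol.
Chair II (isopropyl equatorial, iodo axial): E = 0.47 kcal/mol.
ΔE = 2.16 − 0.47 = 1.69 kcal/mol; chair II is more stable.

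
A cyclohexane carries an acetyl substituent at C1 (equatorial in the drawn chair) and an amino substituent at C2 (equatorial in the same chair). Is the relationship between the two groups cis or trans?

trans

C1 and C2 have opposite parity, so their axial bonds point in opposite directions.
With opposite-parity carbons, two substituents on the same face are one axial and one equatorial; opposite faces give both axial or both equatorial.
Here the groups are equatorial/equatorial → opposite face → trans.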